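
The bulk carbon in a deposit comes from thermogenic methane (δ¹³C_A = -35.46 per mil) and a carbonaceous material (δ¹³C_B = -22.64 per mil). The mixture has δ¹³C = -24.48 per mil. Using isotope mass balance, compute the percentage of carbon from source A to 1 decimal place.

δ_mix = f_A·δ_A + (1 − f_A)·δ_B  ⇒  f_A = (δ_mix − δ_B)/(δ_A − δ_B)
f_A = (-24.48 − (-22.64)) / (-35.46 − (-22.64))
f_A = -1.84 / -12.82 = 0.1435

14.4%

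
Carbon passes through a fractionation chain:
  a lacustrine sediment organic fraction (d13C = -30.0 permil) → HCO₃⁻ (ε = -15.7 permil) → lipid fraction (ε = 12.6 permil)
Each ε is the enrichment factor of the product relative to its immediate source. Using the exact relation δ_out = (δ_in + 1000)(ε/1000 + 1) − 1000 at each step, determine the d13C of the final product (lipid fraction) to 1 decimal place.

-33.2 permil

step 1: δ = (-30.00 + 1000)·(-15.7/1000 + 1) − 1000 = -45.23 permil
step 2: δ = (-45.23 + 1000)·(12.6/1000 + 1) − 1000 = -33.20 permil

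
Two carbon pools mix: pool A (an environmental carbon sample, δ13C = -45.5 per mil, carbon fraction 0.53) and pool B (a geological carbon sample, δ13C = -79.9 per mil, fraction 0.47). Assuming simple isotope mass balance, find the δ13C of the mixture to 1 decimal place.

-61.7 per mil

δ_mix = f_A·δ_A + f_B·δ_B
δ_mix = 0.53 × (-45.5) + 0.47 × (-79.9)
δ_mix = -24.12 + -37.55 = -61.67 per mil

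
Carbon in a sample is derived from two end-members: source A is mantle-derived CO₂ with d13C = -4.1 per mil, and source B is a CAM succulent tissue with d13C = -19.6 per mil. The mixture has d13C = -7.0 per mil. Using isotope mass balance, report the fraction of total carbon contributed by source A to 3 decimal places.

δ_mix = f_A·δ_A + (1 − f_A)·δ_B  ⇒  f_A = (δ_mix − δ_B)/(δ_A − δ_B)
f_A = (-7.0 − (-19.6)) / (-4.1 − (-19.6))
f_A = 12.6 / 15.5 = 0.8129

0.813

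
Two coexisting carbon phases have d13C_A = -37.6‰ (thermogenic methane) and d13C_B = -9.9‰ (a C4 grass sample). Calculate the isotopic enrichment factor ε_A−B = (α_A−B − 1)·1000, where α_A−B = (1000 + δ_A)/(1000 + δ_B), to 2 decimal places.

-27.98‰

α_A−B = (1000 + -37.6) / (1000 + -9.9) = 962.4 / 990.1 = 0.972023
ε_A−B = (0.972023 − 1) × 1000 = -27.977‰
(The approximation ε ≈ δ_A − δ_B would give -27.7‰.)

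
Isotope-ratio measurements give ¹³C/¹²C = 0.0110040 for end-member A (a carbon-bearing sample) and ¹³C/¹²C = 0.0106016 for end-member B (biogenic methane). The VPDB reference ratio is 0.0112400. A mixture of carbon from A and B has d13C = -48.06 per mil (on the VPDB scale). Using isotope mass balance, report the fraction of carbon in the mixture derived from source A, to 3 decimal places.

δ_A = (0.0110040/0.0112400 − 1)×1000 = (0.979004 − 1)×1000 = -20.996 per mil
δ_B = (0.0106016/0.0112400 − 1)×1000 = (0.943203 − 1)×1000 = -56.797 per mil
f_A = (δ_mix − δ_B)/(δ_A − δ_B) = (-48.06 − (-56.797))/(-20.996 − (-56.797))
f_A = 8.737 / 35.801 = 0.2440

0.244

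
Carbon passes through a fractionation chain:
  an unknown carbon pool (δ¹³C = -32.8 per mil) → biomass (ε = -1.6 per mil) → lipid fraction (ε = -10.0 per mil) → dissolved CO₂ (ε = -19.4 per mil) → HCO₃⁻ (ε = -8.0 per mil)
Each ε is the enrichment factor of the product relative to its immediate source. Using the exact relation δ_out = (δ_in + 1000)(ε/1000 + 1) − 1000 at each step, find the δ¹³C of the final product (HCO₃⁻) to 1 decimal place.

-70.0 per mil

step 1: δ = (-32.80 + 1000)·(-1.6/1000 + 1) − 1000 = -34.35 per mil
step 2: δ = (-34.35 + 1000)·(-10.0/1000 + 1) − 1000 = -44.00 per mil
step 3: δ = (-44.00 + 1000)·(-19.4/1000 + 1) − 1000 = -62.55 per mil
step 4: δ = (-62.55 + 1000)·(-8.0/1000 + 1) − 1000 = -70.05 per mil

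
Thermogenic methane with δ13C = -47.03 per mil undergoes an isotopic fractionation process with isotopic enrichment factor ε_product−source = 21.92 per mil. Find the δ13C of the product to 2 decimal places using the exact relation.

Exactly, δ_product = (δ_source + 1000)·(ε/1000 + 1) − 1000.
δ_product = (-47.03 + 1000) × (21.92/1000 + 1) − 1000
δ_product = -26.141 per mil

-26.14 per mil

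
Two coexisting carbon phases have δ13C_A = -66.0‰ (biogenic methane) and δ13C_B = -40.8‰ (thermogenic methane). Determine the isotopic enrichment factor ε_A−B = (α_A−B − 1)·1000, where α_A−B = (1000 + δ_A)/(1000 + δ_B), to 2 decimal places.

-26.27‰

α_A−B = (1000 + -66.0) / (1000 + -40.8) = 934.0 / 959.2 = 0.973728
ε_A−B = (0.973728 − 1) × 1000 = -26.272‰
(The approximation ε ≈ δ_A − δ_B would give -25.2‰.)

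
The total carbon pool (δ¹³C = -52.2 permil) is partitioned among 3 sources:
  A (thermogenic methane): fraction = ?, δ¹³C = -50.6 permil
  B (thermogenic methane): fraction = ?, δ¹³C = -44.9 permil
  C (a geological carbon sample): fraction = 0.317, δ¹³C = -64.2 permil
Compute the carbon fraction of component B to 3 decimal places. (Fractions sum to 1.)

Let f_B and f_A be the unknown fractions; fractions sum to 1 so f_B + f_A = 0.683.
Mass balance: Σ fᵢ·δᵢ = δ_bulk ⇒ f_B·(-44.9) + f_A·(-50.6) = -52.2 − (-20.351) = -31.849
Substitute f_A = 0.683 − f_B:
f_B·(-44.9 − -50.6) = -31.849 − 0.683×(-50.6) = 2.711
f_B = 2.711 / 5.7 = 0.4756

0.476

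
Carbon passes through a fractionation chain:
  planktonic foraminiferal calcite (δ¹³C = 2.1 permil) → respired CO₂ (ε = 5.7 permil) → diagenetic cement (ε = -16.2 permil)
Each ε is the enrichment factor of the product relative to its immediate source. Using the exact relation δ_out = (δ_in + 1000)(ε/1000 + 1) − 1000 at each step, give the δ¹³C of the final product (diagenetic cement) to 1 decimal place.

step 1: δ = (2.10 + 1000)·(5.7/1000 + 1) − 1000 = 7.81 permil
step 2: δ = (7.81 + 1000)·(-16.2/1000 + 1) − 1000 = -8.51 permil

-8.5 permil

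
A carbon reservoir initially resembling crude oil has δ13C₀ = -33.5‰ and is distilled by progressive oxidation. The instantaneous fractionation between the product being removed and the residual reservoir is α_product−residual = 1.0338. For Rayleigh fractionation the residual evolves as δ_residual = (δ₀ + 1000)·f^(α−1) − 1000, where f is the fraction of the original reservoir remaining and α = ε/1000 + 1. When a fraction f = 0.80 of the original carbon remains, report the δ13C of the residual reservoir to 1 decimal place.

Rayleigh residual: δ_res = (δ₀ + 1000)·f^(α−1) − 1000
α − 1 = 0.03380
f^(α−1) = 0.80^(0.03380) = 0.992486
δ_res = (-33.5 + 1000) × 0.992486 − 1000 = 959.238 − 1000 = -40.76‰

-40.8‰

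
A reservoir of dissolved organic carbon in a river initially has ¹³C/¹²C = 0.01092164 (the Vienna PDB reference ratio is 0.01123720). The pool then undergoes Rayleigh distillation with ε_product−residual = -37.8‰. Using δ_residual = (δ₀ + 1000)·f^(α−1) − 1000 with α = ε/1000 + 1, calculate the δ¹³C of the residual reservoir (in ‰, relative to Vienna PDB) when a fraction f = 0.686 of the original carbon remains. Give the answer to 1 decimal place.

δ₀ = (0.01092164/0.01123720 − 1)×1000 = (0.971918 − 1)×1000 = -28.082‰
α − 1 = ε/1000 = -0.0378
f^(α−1) = 0.686^(-0.0378) = 1.014348
δ_res = (-28.082 + 1000) × 1.014348 − 1000 = 985.863 − 1000 = -14.14‰

-14.1‰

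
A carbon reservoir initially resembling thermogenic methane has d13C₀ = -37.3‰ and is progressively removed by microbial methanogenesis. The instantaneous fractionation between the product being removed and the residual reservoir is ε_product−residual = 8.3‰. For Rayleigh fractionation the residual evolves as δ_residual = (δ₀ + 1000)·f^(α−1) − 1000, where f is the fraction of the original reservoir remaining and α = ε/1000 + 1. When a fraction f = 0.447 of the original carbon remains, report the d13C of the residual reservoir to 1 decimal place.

-43.7‰

Rayleigh residual: δ_res = (δ₀ + 1000)·f^(α−1) − 1000
α = ε/1000 + 1 = 1.00830, so α − 1 = 0.00830
f^(α−1) = 0.447^(0.00830) = 0.993339
δ_res = (-37.3 + 1000) × 0.993339 − 1000 = 956.288 − 1000 = -43.71‰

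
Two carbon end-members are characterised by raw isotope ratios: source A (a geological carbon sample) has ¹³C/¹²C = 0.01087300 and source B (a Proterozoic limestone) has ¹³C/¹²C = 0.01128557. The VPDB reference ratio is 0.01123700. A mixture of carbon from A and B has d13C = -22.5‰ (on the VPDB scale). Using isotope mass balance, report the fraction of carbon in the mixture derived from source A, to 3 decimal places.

δ_A = (0.01087300/0.01123700 − 1)×1000 = (0.967607 − 1)×1000 = -32.393‰
δ_B = (0.01128557/0.01123700 − 1)×1000 = (1.004322 − 1)×1000 = 4.322‰
f_A = (δ_mix − δ_B)/(δ_A − δ_B) = (-22.5 − (4.322))/(-32.393 − (4.322))
f_A = -26.822 / -36.715 = 0.7305

0.731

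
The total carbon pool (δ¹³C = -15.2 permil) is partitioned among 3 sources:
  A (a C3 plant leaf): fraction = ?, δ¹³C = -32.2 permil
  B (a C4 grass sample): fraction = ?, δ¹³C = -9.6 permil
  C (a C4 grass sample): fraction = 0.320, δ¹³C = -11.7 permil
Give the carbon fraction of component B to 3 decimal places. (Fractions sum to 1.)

0.462

Let f_B and f_A be the unknown fractions; fractions sum to 1 so f_B + f_A = 0.680.
Mass balance: Σ fᵢ·δᵢ = δ_bulk ⇒ f_B·(-9.6) + f_A·(-32.2) = -15.2 − (-3.744) = -11.456
Substitute f_A = 0.680 − f_B:
f_B·(-9.6 − -32.2) = -11.456 − 0.680×(-32.2) = 10.440
f_B = 10.440 / 22.6 = 0.4619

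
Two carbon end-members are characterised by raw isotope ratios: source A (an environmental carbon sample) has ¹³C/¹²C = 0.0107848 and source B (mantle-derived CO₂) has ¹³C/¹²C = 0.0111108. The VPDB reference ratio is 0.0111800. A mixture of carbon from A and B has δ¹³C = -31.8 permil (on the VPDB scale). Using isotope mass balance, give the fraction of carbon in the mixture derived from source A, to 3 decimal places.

0.878

δ_A = (0.0107848/0.0111800 − 1)×1000 = (0.964651 − 1)×1000 = -35.349 permil
δ_B = (0.0111108/0.0111800 − 1)×1000 = (0.993810 − 1)×1000 = -6.190 permil
f_A = (δ_mix − δ_B)/(δ_A − δ_B) = (-31.8 − (-6.190))/(-35.349 − (-6.190))
f_A = -25.610 / -29.159 = 0.8783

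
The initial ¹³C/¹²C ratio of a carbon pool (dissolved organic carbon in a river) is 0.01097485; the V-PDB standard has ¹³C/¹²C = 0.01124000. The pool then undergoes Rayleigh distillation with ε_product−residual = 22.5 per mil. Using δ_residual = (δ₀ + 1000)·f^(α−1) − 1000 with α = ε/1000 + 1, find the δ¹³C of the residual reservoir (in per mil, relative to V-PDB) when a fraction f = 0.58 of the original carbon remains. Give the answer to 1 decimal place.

δ₀ = (0.01097485/0.01124000 − 1)×1000 = (0.976410 − 1)×1000 = -23.590 per mil
α − 1 = ε/1000 = 0.0225
f^(α−1) = 0.58^(0.0225) = 0.987818
δ_res = (-23.590 + 1000) × 0.987818 − 1000 = 964.516 − 1000 = -35.48 per mil

-35.5 per mil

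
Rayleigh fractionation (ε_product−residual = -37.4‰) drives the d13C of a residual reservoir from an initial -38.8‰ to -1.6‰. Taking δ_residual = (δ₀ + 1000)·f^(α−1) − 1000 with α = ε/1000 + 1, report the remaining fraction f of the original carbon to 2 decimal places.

α − 1 = ε/1000 = -0.0374
(δ_res + 1000)/(δ₀ + 1000) = (-1.6 + 1000)/(-38.8 + 1000) = 998.4/961.2 = 1.038702
f = 1.038702^(1/-0.0374) = exp(ln(1.038702)/-0.0374) = exp(0.03797/-0.0374)
f = exp(-1.0153) = 0.3623

0.36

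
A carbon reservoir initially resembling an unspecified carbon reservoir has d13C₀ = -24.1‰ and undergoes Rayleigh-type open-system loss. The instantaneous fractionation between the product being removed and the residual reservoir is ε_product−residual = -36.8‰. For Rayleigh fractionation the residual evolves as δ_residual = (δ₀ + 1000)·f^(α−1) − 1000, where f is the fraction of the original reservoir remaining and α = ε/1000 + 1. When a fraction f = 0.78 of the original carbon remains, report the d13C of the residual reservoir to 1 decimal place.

-15.1‰

Rayleigh residual: δ_res = (δ₀ + 1000)·f^(α−1) − 1000
α = ε/1000 + 1 = 0.96320, so α − 1 = -0.03680
f^(α−1) = 0.78^(-0.03680) = 1.009185
δ_res = (-24.1 + 1000) × 1.009185 − 1000 = 984.864 − 1000 = -15.14‰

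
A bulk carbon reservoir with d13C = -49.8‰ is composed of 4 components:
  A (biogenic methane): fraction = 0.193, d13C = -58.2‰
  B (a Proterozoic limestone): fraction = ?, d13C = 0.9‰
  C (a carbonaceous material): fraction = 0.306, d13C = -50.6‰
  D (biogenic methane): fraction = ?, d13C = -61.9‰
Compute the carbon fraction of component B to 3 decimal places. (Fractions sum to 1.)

Let f_B and f_D be the unknown fractions; fractions sum to 1 so f_B + f_D = 0.501.
Mass balance: Σ fᵢ·δᵢ = δ_bulk ⇒ f_B·(0.9) + f_D·(-61.9) = -49.8 − (-26.716) = -23.084
Substitute f_D = 0.501 − f_B:
f_B·(0.9 − -61.9) = -23.084 − 0.501×(-61.9) = 7.928
f_B = 7.928 / 62.8 = 0.1262

0.126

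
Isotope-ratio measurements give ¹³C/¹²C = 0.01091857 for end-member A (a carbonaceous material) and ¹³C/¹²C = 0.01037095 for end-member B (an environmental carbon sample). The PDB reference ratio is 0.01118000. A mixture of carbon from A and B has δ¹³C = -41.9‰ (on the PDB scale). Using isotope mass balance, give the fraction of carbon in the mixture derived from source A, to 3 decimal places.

δ_A = (0.01091857/0.01118000 − 1)×1000 = (0.976616 − 1)×1000 = -23.384‰
δ_B = (0.01037095/0.01118000 − 1)×1000 = (0.927634 − 1)×1000 = -72.366‰
f_A = (δ_mix − δ_B)/(δ_A − δ_B) = (-41.9 − (-72.366))/(-23.384 − (-72.366))
f_A = 30.466 / 48.982 = 0.6220

0.622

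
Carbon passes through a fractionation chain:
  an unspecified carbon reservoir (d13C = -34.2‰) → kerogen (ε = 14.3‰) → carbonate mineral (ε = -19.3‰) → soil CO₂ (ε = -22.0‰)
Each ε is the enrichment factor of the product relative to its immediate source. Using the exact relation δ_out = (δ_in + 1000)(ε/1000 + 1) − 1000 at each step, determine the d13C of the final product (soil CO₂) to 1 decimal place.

-60.4‰

step 1: δ = (-34.20 + 1000)·(14.3/1000 + 1) − 1000 = -20.39‰
step 2: δ = (-20.39 + 1000)·(-19.3/1000 + 1) − 1000 = -39.30‰
step 3: δ = (-39.30 + 1000)·(-22.0/1000 + 1) − 1000 = -60.43‰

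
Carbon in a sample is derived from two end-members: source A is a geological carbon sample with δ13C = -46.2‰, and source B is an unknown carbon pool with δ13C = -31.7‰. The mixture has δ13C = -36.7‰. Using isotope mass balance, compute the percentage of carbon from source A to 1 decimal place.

34.5%

δ_mix = f_A·δ_A + (1 − f_A)·δ_B  ⇒  f_A = (δ_mix − δ_B)/(δ_A − δ_B)
f_A = (-36.7 − (-31.7)) / (-46.2 − (-31.7))
f_A = -5.0 / -14.5 = 0.3448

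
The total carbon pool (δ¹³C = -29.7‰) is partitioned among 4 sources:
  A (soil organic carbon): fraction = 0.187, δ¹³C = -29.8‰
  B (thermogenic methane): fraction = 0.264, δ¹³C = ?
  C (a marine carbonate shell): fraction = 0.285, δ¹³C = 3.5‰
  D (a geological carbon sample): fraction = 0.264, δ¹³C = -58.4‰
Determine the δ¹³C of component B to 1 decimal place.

-36.8‰

Isotope mass balance: δ_bulk = Σ fᵢ·δᵢ.
-29.7 = 0.187×(-29.8) + 0.264×δ_B + 0.285×(3.5) + 0.264×(-58.4)
0.264·δ_B = -29.7 − (-19.993) = -9.707
δ_B = -9.707 / 0.264 = -36.77‰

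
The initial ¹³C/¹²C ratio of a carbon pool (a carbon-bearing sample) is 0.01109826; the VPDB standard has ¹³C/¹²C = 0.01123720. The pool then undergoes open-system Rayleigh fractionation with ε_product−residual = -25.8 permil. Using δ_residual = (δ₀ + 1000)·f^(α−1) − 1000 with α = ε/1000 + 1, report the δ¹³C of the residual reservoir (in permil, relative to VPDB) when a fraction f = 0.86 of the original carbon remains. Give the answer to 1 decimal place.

δ₀ = (0.01109826/0.01123720 − 1)×1000 = (0.987636 − 1)×1000 = -12.364 permil
α − 1 = ε/1000 = -0.0258
f^(α−1) = 0.86^(-0.0258) = 1.003899
δ_res = (-12.364 + 1000) × 1.003899 − 1000 = 991.486 − 1000 = -8.51 permil

-8.5 permil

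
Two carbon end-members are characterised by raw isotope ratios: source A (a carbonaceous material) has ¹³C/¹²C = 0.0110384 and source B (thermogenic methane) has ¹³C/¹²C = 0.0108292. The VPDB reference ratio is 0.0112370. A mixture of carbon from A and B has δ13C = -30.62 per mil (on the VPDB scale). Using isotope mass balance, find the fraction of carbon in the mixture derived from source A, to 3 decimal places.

0.305

δ_A = (0.0110384/0.0112370 − 1)×1000 = (0.982326 − 1)×1000 = -17.674 per mil
δ_B = (0.0108292/0.0112370 − 1)×1000 = (0.963709 − 1)×1000 = -36.291 per mil
f_A = (δ_mix − δ_B)/(δ_A − δ_B) = (-30.62 − (-36.291))/(-17.674 − (-36.291))
f_A = 5.671 / 18.617 = 0.3046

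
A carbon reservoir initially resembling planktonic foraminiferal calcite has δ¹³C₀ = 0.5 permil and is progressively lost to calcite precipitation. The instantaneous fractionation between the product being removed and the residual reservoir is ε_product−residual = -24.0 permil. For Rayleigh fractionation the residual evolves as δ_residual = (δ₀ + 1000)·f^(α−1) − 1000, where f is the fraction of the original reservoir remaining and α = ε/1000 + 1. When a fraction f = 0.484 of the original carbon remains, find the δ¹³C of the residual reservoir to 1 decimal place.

Rayleigh residual: δ_res = (δ₀ + 1000)·f^(α−1) − 1000
α = ε/1000 + 1 = 0.97600, so α − 1 = -0.02400
f^(α−1) = 0.484^(-0.02400) = 1.017569
δ_res = (0.5 + 1000) × 1.017569 − 1000 = 1018.077 − 1000 = 18.08 permil

18.1 permil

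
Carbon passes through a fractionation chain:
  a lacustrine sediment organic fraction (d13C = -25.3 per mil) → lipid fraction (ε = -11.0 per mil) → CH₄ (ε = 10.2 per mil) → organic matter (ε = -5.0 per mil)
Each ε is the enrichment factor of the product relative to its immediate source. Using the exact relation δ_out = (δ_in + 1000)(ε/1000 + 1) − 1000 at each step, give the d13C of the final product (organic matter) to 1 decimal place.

step 1: δ = (-25.30 + 1000)·(-11.0/1000 + 1) − 1000 = -36.02 per mil
step 2: δ = (-36.02 + 1000)·(10.2/1000 + 1) − 1000 = -26.19 per mil
step 3: δ = (-26.19 + 1000)·(-5.0/1000 + 1) − 1000 = -31.06 per mil

-31.1 per mil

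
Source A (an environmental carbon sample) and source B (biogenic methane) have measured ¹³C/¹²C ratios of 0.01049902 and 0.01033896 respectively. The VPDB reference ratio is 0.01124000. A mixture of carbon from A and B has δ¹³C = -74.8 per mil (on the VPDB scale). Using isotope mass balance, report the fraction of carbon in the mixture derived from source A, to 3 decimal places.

δ_A = (0.01049902/0.01124000 − 1)×1000 = (0.934077 − 1)×1000 = -65.923 per mil
δ_B = (0.01033896/0.01124000 − 1)×1000 = (0.919836 − 1)×1000 = -80.164 per mil
f_A = (δ_mix − δ_B)/(δ_A − δ_B) = (-74.8 − (-80.164))/(-65.923 − (-80.164))
f_A = 5.364 / 14.240 = 0.3767

0.377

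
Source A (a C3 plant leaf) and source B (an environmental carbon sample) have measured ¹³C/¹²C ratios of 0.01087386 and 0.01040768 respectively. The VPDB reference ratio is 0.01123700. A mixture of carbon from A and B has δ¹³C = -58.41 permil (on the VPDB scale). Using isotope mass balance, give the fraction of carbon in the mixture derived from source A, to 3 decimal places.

0.371

δ_A = (0.01087386/0.01123700 − 1)×1000 = (0.967684 − 1)×1000 = -32.316 permil
δ_B = (0.01040768/0.01123700 − 1)×1000 = (0.926197 − 1)×1000 = -73.803 permil
f_A = (δ_mix − δ_B)/(δ_A − δ_B) = (-58.41 − (-73.803))/(-32.316 − (-73.803))
f_A = 15.393 / 41.486 = 0.3710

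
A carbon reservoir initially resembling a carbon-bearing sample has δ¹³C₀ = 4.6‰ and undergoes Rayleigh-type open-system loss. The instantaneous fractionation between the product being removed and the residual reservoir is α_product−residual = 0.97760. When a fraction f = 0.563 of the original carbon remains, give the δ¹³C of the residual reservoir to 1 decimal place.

Rayleigh residual: δ_res = (δ₀ + 1000)·f^(α−1) − 1000
α − 1 = -0.02240
f^(α−1) = 0.563^(-0.02240) = 1.012951
δ_res = (4.6 + 1000) × 1.012951 − 1000 = 1017.611 − 1000 = 17.61‰

17.6‰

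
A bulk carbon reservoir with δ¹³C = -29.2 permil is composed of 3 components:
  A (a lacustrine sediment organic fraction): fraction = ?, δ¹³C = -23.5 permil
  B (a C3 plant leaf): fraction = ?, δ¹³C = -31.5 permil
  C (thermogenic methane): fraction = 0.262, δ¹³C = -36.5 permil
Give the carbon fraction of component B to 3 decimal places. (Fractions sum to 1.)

0.287

Let f_B and f_A be the unknown fractions; fractions sum to 1 so f_B + f_A = 0.738.
Mass balance: Σ fᵢ·δᵢ = δ_bulk ⇒ f_B·(-31.5) + f_A·(-23.5) = -29.2 − (-9.563) = -19.637
Substitute f_A = 0.738 − f_B:
f_B·(-31.5 − -23.5) = -19.637 − 0.738×(-23.5) = -2.294
f_B = -2.294 / -8.0 = 0.2868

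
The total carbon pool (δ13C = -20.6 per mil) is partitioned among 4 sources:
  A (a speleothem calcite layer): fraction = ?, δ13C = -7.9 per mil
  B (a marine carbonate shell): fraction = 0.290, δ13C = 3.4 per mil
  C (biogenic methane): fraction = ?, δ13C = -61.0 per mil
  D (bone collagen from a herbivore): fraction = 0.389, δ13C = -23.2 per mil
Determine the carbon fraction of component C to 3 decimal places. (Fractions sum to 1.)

0.189

Let f_C and f_A be the unknown fractions; fractions sum to 1 so f_C + f_A = 0.321.
Mass balance: Σ fᵢ·δᵢ = δ_bulk ⇒ f_C·(-61.0) + f_A·(-7.9) = -20.6 − (-8.039) = -12.561
Substitute f_A = 0.321 − f_C:
f_C·(-61.0 − -7.9) = -12.561 − 0.321×(-7.9) = -10.025
f_C = -10.025 / -53.1 = 0.1888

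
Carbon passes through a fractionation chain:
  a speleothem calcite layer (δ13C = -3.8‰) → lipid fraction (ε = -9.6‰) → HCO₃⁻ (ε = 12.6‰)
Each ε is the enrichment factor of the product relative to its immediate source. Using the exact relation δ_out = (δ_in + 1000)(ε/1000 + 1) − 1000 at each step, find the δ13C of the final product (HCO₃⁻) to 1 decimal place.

-0.9‰

step 1: δ = (-3.80 + 1000)·(-9.6/1000 + 1) − 1000 = -13.36‰
step 2: δ = (-13.36 + 1000)·(12.6/1000 + 1) − 1000 = -0.93‰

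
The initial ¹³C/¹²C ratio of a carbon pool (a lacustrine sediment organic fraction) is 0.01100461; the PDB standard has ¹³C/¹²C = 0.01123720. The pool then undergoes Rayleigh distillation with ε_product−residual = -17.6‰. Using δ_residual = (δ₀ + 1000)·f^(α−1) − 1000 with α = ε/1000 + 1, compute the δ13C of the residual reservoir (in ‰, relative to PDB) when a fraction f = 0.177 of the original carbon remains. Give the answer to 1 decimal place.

9.6‰

δ₀ = (0.01100461/0.01123720 − 1)×1000 = (0.979302 − 1)×1000 = -20.698‰
α − 1 = ε/1000 = -0.0176
f^(α−1) = 0.177^(-0.0176) = 1.030945
δ_res = (-20.698 + 1000) × 1.030945 − 1000 = 1009.607 − 1000 = 9.61‰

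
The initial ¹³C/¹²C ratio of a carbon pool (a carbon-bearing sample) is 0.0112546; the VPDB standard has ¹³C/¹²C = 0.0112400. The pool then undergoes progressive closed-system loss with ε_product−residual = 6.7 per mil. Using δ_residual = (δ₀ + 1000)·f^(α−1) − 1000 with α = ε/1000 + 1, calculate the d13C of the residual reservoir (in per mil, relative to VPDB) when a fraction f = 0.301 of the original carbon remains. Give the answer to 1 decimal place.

-6.7 per mil

δ₀ = (0.0112546/0.0112400 − 1)×1000 = (1.001299 − 1)×1000 = 1.299 per mil
α − 1 = ε/1000 = 0.0067
f^(α−1) = 0.301^(0.0067) = 0.991988
δ_res = (1.299 + 1000) × 0.991988 − 1000 = 993.276 − 1000 = -6.72 per mil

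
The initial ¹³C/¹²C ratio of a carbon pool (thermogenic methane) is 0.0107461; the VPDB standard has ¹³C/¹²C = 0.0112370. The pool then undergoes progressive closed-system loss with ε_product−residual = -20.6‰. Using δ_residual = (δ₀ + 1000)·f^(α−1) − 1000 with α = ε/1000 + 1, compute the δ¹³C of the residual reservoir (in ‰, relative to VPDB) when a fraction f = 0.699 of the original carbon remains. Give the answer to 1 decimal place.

-36.6‰

δ₀ = (0.0107461/0.0112370 − 1)×1000 = (0.956314 − 1)×1000 = -43.686‰
α − 1 = ε/1000 = -0.0206
f^(α−1) = 0.699^(-0.0206) = 1.007404
δ_res = (-43.686 + 1000) × 1.007404 − 1000 = 963.395 − 1000 = -36.61‰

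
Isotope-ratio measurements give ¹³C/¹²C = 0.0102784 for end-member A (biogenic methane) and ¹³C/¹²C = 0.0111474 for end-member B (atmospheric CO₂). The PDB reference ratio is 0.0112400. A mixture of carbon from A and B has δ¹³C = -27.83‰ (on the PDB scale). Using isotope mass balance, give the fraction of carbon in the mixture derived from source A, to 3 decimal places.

0.253

δ_A = (0.0102784/0.0112400 − 1)×1000 = (0.914448 − 1)×1000 = -85.552‰
δ_B = (0.0111474/0.0112400 − 1)×1000 = (0.991762 − 1)×1000 = -8.238‰
f_A = (δ_mix − δ_B)/(δ_A − δ_B) = (-27.83 − (-8.238))/(-85.552 − (-8.238))
f_A = -19.592 / -77.313 = 0.2534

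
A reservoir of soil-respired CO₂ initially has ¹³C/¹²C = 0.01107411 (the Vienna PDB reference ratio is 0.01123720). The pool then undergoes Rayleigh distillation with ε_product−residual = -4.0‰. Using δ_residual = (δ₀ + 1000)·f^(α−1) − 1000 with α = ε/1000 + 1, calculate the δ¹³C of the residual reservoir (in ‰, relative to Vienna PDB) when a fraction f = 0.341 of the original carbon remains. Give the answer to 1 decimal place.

δ₀ = (0.01107411/0.01123720 − 1)×1000 = (0.985487 − 1)×1000 = -14.513‰
α − 1 = ε/1000 = -0.0040
f^(α−1) = 0.341^(-0.0040) = 1.004313
δ_res = (-14.513 + 1000) × 1.004313 − 1000 = 989.737 − 1000 = -10.26‰

-10.3‰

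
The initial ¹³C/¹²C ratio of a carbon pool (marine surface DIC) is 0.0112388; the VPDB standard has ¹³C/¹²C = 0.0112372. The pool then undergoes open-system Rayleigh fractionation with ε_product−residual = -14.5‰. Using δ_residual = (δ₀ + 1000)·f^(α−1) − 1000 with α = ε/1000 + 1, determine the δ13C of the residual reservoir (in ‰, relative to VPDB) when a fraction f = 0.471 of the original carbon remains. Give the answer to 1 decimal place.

δ₀ = (0.0112388/0.0112372 − 1)×1000 = (1.000142 − 1)×1000 = 0.142‰
α − 1 = ε/1000 = -0.0145
f^(α−1) = 0.471^(-0.0145) = 1.010977
δ_res = (0.142 + 1000) × 1.010977 − 1000 = 1011.121 − 1000 = 11.12‰

11.1‰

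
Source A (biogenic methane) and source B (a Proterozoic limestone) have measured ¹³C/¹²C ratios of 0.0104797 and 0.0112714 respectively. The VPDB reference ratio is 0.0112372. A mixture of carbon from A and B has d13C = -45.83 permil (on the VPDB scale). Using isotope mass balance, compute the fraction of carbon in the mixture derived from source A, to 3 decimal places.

δ_A = (0.0104797/0.0112372 − 1)×1000 = (0.932590 − 1)×1000 = -67.410 permil
δ_B = (0.0112714/0.0112372 − 1)×1000 = (1.003043 − 1)×1000 = 3.043 permil
f_A = (δ_mix − δ_B)/(δ_A − δ_B) = (-45.83 − (3.043))/(-67.410 − (3.043))
f_A = -48.873 / -70.453 = 0.6937

0.694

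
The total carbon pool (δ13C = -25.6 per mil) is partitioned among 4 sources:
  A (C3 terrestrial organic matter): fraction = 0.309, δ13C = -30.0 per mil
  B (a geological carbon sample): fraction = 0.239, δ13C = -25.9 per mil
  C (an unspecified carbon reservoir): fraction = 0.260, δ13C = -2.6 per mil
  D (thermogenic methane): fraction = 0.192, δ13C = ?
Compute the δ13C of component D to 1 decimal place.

-49.3 per mil

Isotope mass balance: δ_bulk = Σ fᵢ·δᵢ.
-25.6 = 0.309×(-30.0) + 0.239×(-25.9) + 0.260×(-2.6) + 0.192×δ_D
0.192·δ_D = -25.6 − (-16.136) = -9.464
δ_D = -9.464 / 0.192 = -49.29 per mil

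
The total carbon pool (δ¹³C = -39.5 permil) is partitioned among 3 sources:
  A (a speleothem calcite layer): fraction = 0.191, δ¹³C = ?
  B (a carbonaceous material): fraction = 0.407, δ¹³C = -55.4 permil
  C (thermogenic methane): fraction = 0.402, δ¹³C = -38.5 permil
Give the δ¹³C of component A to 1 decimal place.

-7.7 permil

Isotope mass balance: δ_bulk = Σ fᵢ·δᵢ.
-39.5 = 0.191×δ_A + 0.407×(-55.4) + 0.402×(-38.5)
0.191·δ_A = -39.5 − (-38.025) = -1.475
δ_A = -1.475 / 0.191 = -7.72 permil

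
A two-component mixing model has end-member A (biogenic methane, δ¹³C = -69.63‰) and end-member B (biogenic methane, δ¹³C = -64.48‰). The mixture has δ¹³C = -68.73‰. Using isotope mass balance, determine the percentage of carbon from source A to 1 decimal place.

δ_mix = f_A·δ_A + (1 − f_A)·δ_B  ⇒  f_A = (δ_mix − δ_B)/(δ_A − δ_B)
f_A = (-68.73 − (-64.48)) / (-69.63 − (-64.48))
f_A = -4.25 / -5.15 = 0.8252

82.5%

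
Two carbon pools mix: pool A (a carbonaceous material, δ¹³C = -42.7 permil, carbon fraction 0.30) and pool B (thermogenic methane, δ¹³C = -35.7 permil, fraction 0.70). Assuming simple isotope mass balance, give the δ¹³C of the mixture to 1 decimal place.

δ_mix = f_A·δ_A + f_B·δ_B
δ_mix = 0.30 × (-42.7) + 0.70 × (-35.7)
δ_mix = -12.81 + -24.99 = -37.80 permil

-37.8 permil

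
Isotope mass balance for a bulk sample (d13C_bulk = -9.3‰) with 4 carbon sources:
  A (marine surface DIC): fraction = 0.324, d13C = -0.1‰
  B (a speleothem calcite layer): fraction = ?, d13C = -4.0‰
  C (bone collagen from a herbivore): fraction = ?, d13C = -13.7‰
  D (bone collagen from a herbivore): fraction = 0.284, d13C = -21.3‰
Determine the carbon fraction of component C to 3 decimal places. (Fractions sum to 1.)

Let f_C and f_B be the unknown fractions; fractions sum to 1 so f_C + f_B = 0.392.
Mass balance: Σ fᵢ·δᵢ = δ_bulk ⇒ f_C·(-13.7) + f_B·(-4.0) = -9.3 − (-6.082) = -3.218
Substitute f_B = 0.392 − f_C:
f_C·(-13.7 − -4.0) = -3.218 − 0.392×(-4.0) = -1.650
f_C = -1.650 / -9.7 = 0.1701

0.170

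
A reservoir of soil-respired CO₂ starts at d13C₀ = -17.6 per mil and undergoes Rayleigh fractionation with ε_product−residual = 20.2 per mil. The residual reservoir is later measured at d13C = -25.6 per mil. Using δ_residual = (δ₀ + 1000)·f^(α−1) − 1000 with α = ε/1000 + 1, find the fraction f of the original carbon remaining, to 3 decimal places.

α − 1 = ε/1000 = 0.0202
(δ_res + 1000)/(δ₀ + 1000) = (-25.6 + 1000)/(-17.6 + 1000) = 974.4/982.4 = 0.991857
f = 0.991857^(1/0.0202) = exp(ln(0.991857)/0.0202) = exp(-0.00818/0.0202)
f = exp(-0.4048) = 0.6671

0.667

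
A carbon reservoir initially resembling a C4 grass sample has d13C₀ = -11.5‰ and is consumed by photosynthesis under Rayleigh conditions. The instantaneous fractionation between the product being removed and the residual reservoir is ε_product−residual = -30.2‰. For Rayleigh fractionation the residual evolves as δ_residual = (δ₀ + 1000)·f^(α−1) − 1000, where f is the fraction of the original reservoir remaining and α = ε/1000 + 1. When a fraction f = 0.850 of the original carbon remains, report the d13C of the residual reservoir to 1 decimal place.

Rayleigh residual: δ_res = (δ₀ + 1000)·f^(α−1) − 1000
α = ε/1000 + 1 = 0.96980, so α − 1 = -0.03020
f^(α−1) = 0.850^(-0.03020) = 1.004920
δ_res = (-11.5 + 1000) × 1.004920 − 1000 = 993.364 − 1000 = -6.64‰

-6.6‰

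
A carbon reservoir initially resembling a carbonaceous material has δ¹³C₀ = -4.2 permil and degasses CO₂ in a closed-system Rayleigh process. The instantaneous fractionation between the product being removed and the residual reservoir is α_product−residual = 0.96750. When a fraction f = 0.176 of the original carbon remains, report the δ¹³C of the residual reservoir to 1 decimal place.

53.6 permil

Rayleigh residual: δ_res = (δ₀ + 1000)·f^(α−1) − 1000
α − 1 = -0.03250
f^(α−1) = 0.176^(-0.03250) = 1.058086
δ_res = (-4.2 + 1000) × 1.058086 − 1000 = 1053.642 − 1000 = 53.64 permil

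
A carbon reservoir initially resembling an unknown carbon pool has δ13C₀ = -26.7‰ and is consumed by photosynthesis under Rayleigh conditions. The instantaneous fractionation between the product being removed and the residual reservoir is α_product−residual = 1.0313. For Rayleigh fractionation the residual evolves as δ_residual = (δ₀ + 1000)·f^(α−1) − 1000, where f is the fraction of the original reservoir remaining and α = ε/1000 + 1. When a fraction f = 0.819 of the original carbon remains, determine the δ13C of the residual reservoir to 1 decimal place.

-32.8‰

Rayleigh residual: δ_res = (δ₀ + 1000)·f^(α−1) − 1000
α − 1 = 0.03130
f^(α−1) = 0.819^(0.03130) = 0.993770
δ_res = (-26.7 + 1000) × 0.993770 − 1000 = 967.236 − 1000 = -32.76‰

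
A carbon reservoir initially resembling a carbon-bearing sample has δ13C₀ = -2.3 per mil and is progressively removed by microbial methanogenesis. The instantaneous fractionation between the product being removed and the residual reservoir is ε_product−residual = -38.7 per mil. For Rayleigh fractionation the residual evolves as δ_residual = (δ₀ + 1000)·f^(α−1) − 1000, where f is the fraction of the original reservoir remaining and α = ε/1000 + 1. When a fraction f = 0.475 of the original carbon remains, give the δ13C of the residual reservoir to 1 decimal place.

26.9 per mil

Rayleigh residual: δ_res = (δ₀ + 1000)·f^(α−1) − 1000
α = ε/1000 + 1 = 0.96130, so α − 1 = -0.03870
f^(α−1) = 0.475^(-0.03870) = 1.029229
δ_res = (-2.3 + 1000) × 1.029229 − 1000 = 1026.862 − 1000 = 26.86 per mil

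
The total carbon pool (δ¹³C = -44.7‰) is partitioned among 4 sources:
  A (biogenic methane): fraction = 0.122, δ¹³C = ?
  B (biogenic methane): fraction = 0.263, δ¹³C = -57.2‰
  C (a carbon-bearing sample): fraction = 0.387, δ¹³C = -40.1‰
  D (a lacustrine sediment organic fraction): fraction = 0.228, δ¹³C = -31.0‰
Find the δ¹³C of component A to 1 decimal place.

-57.9‰

Isotope mass balance: δ_bulk = Σ fᵢ·δᵢ.
-44.7 = 0.122×δ_A + 0.263×(-57.2) + 0.387×(-40.1) + 0.228×(-31.0)
0.122·δ_A = -44.7 − (-37.630) = -7.070
δ_A = -7.070 / 0.122 = -57.95‰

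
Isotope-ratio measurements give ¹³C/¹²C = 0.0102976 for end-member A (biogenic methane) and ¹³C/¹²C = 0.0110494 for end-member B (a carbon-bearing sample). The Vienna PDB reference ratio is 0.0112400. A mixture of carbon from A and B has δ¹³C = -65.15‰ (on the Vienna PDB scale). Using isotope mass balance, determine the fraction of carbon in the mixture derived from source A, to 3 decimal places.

δ_A = (0.0102976/0.0112400 − 1)×1000 = (0.916157 − 1)×1000 = -83.843‰
δ_B = (0.0110494/0.0112400 − 1)×1000 = (0.983043 − 1)×1000 = -16.957‰
f_A = (δ_mix − δ_B)/(δ_A − δ_B) = (-65.15 − (-16.957))/(-83.843 − (-16.957))
f_A = -48.193 / -66.886 = 0.7205

0.721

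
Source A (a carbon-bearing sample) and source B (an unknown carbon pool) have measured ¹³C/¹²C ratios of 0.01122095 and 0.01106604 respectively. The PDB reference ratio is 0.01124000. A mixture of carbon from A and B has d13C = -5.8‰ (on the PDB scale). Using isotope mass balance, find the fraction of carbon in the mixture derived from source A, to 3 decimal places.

0.702

δ_A = (0.01122095/0.01124000 − 1)×1000 = (0.998305 − 1)×1000 = -1.695‰
δ_B = (0.01106604/0.01124000 − 1)×1000 = (0.984523 − 1)×1000 = -15.477‰
f_A = (δ_mix − δ_B)/(δ_A − δ_B) = (-5.8 − (-15.477))/(-1.695 − (-15.477))
f_A = 9.677 / 13.782 = 0.7021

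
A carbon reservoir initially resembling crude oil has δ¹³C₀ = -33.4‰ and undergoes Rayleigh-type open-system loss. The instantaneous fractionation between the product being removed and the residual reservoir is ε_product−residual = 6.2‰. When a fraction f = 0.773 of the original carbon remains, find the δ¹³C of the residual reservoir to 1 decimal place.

Rayleigh residual: δ_res = (δ₀ + 1000)·f^(α−1) − 1000
α = ε/1000 + 1 = 1.00620, so α − 1 = 0.00620
f^(α−1) = 0.773^(0.00620) = 0.998405
δ_res = (-33.4 + 1000) × 0.998405 − 1000 = 965.058 − 1000 = -34.94‰

-34.9‰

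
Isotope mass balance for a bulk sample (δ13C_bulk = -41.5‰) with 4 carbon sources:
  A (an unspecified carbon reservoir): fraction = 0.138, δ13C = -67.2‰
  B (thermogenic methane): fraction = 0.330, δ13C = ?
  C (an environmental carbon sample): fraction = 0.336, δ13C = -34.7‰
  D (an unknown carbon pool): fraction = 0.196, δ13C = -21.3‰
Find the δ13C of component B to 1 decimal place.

Isotope mass balance: δ_bulk = Σ fᵢ·δᵢ.
-41.5 = 0.138×(-67.2) + 0.330×δ_B + 0.336×(-34.7) + 0.196×(-21.3)
0.330·δ_B = -41.5 − (-25.108) = -16.392
δ_B = -16.392 / 0.330 = -49.67‰

-49.7‰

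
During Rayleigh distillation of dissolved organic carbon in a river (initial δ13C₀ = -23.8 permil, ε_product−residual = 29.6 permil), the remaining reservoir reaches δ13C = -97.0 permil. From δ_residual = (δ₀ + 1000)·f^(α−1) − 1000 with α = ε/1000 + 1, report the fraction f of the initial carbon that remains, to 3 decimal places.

0.072

α − 1 = ε/1000 = 0.0296
(δ_res + 1000)/(δ₀ + 1000) = (-97.0 + 1000)/(-23.8 + 1000) = 903.0/976.2 = 0.925015
f = 0.925015^(1/0.0296) = exp(ln(0.925015)/0.0296) = exp(-0.07794/0.0296)
f = exp(-2.6333) = 0.0718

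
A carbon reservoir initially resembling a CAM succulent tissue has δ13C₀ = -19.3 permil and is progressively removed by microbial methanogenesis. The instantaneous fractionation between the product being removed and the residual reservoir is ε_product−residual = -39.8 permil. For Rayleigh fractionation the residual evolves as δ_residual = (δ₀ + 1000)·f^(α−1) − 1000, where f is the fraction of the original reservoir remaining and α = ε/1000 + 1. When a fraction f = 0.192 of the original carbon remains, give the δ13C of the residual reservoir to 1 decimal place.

Rayleigh residual: δ_res = (δ₀ + 1000)·f^(α−1) − 1000
α = ε/1000 + 1 = 0.96020, so α − 1 = -0.03980
f^(α−1) = 0.192^(-0.03980) = 1.067885
δ_res = (-19.3 + 1000) × 1.067885 − 1000 = 1047.275 − 1000 = 47.28 permil

47.3 permil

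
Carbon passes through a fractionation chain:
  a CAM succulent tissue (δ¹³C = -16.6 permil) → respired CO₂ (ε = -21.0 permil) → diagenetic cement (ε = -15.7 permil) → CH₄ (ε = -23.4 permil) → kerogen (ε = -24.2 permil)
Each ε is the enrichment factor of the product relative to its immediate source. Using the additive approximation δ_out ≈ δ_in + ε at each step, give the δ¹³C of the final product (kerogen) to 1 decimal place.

-100.9 permil

step 1: δ ≈ -16.6 + (-21.0) = -37.6 permil
step 2: δ ≈ -37.6 + (-15.7) = -53.3 permil
step 3: δ ≈ -53.3 + (-23.4) = -76.7 permil
step 4: δ ≈ -76.7 + (-24.2) = -100.9 permil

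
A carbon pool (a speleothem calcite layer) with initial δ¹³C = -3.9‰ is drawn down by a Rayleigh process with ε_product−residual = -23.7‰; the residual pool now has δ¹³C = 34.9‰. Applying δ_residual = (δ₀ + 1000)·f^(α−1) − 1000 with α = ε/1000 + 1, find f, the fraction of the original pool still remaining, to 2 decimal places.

0.20

α − 1 = ε/1000 = -0.0237
(δ_res + 1000)/(δ₀ + 1000) = (34.9 + 1000)/(-3.9 + 1000) = 1034.9/996.1 = 1.038952
f = 1.038952^(1/-0.0237) = exp(ln(1.038952)/-0.0237) = exp(0.03821/-0.0237)
f = exp(-1.6123) = 0.1994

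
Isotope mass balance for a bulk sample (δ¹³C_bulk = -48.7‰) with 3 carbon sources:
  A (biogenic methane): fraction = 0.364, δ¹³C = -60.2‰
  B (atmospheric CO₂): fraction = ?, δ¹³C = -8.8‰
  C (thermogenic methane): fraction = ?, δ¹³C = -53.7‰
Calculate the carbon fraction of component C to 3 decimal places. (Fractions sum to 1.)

Let f_C and f_B be the unknown fractions; fractions sum to 1 so f_C + f_B = 0.636.
Mass balance: Σ fᵢ·δᵢ = δ_bulk ⇒ f_C·(-53.7) + f_B·(-8.8) = -48.7 − (-21.913) = -26.787
Substitute f_B = 0.636 − f_C:
f_C·(-53.7 − -8.8) = -26.787 − 0.636×(-8.8) = -21.190
f_C = -21.190 / -44.9 = 0.4719

0.472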